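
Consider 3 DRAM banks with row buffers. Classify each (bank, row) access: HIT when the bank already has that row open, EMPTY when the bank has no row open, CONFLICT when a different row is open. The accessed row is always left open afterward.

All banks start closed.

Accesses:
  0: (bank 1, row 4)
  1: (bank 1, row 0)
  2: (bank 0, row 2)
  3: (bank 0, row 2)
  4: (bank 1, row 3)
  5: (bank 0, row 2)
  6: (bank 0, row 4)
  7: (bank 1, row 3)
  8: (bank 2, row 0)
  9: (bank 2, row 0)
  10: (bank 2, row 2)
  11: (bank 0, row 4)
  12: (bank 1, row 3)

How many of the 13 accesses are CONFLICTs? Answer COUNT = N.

COUNT = 4

#0 (1,4) E
#1 (1,0) C  (was 4)
#2 (0,2) E
#3 (0,2) H  (was 2)
#4 (1,3) C  (was 0)
#5 (0,2) H  (was 2)
#6 (0,4) C  (was 2)
#7 (1,3) H  (was 3)
#8 (2,0) E
#9 (2,0) H  (was 0)
#10 (2,2) C  (was 0)
#11 (0,4) H  (was 4)
#12 (1,3) H  (was 3)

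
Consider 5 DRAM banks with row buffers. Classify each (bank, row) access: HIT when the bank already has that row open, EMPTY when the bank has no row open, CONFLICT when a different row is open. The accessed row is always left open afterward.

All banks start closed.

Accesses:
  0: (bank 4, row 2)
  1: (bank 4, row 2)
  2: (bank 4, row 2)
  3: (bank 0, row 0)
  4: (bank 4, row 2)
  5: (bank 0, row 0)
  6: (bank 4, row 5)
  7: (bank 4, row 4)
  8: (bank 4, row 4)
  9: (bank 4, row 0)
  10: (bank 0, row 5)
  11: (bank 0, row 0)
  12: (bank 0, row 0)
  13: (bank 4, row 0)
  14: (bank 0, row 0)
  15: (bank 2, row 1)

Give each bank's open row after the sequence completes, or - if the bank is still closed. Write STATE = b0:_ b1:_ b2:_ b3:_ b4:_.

STATE = b0:0 b1:- b2:1 b3:- b4:0

0: bank 4 row 2 — prev None → EMPTY
1: bank 4 row 2 — prev 2 → HIT
2: bank 4 row 2 — prev 2 → HIT
3: bank 0 row 0 — prev None → EMPTY
4: bank 4 row 2 — prev 2 → HIT
5: bank 0 row 0 — prev 0 → HIT
6: bank 4 row 5 — prev 2 → CONFLICT
7: bank 4 row 4 — prev 5 → CONFLICT
8: bank 4 row 4 — prev 4 → HIT
9: bank 4 row 0 — prev 4 → CONFLICT
10: bank 0 row 5 — prev 0 → CONFLICT
11: bank 0 row 0 — prev 5 → CONFLICT
12: bank 0 row 0 — prev 0 → HIT
13: bank 4 row 0 — prev 0 → HIT
14: bank 0 row 0 — prev 0 → HIT
15: bank 2 row 1 — prev None → EMPTY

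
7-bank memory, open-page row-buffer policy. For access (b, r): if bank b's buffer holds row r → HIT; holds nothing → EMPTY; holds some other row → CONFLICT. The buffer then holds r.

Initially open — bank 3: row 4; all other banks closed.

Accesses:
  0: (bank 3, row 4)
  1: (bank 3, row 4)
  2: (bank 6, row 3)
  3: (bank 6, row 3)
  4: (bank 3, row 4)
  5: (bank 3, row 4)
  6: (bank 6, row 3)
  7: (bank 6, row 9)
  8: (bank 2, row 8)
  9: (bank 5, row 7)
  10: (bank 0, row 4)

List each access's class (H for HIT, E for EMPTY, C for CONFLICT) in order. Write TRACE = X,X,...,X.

TRACE = H,H,E,H,H,H,H,C,E,E,E

0: bank 3 row 4 — prev 4 → HIT
1: bank 3 row 4 — prev 4 → HIT
2: bank 6 row 3 — prev None → EMPTY
3: bank 6 row 3 — prev 3 → HIT
4: bank 3 row 4 — prev 4 → HIT
5: bank 3 row 4 — prev 4 → HIT
6: bank 6 row 3 — prev 3 → HIT
7: bank 6 row 9 — prev 3 → CONFLICT
8: bank 2 row 8 — prev None → EMPTY
9: bank 5 row 7 — prev None → EMPTY
10: bank 0 row 4 — prev None → EMPTY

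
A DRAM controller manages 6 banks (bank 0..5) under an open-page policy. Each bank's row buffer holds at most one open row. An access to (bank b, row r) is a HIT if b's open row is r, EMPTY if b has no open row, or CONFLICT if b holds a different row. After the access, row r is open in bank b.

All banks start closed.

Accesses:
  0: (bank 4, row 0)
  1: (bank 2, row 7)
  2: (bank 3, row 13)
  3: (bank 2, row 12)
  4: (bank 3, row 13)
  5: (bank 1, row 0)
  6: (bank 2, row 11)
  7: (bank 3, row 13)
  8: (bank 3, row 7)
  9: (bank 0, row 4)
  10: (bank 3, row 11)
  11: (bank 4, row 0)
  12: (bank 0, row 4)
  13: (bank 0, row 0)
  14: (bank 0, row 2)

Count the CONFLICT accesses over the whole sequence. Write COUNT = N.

COUNT = 6

  [0] b4 r0: no row ⇒ E
  [1] b2 r7: no row ⇒ E
  [2] b3 r13: no row ⇒ E
  [3] b2 r12: had r7 ⇒ C
  [4] b3 r13: had r13 ⇒ H
  [5] b1 r0: no row ⇒ E
  [6] b2 r11: had r12 ⇒ C
  [7] b3 r13: had r13 ⇒ H
  [8] b3 r7: had r13 ⇒ C
  [9] b0 r4: no row ⇒ E
  [10] b3 r11: had r7 ⇒ C
  [11] b4 r0: had r0 ⇒ H
  [12] b0 r4: had r4 ⇒ H
  [13] b0 r0: had r4 ⇒ C
  [14] b0 r2: had r0 ⇒ C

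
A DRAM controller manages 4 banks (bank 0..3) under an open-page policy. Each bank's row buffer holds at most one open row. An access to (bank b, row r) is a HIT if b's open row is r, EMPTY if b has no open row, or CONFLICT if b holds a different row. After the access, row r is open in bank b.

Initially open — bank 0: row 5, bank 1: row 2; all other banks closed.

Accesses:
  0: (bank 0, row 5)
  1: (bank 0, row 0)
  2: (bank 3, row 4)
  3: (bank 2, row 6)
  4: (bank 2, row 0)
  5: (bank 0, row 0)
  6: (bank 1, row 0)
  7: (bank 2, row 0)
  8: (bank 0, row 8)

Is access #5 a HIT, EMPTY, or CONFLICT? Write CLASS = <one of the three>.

step 0: bank0 5->5 [HIT]
step 1: bank0 5->0 [CONFLICT]
step 2: bank3 None->4 [EMPTY]
step 3: bank2 None->6 [EMPTY]
step 4: bank2 6->0 [CONFLICT]
step 5: bank0 0->0 [HIT]
step 6: bank1 2->0 [CONFLICT]
step 7: bank2 0->0 [HIT]
step 8: bank0 0->8 [CONFLICT]

CLASS = HIT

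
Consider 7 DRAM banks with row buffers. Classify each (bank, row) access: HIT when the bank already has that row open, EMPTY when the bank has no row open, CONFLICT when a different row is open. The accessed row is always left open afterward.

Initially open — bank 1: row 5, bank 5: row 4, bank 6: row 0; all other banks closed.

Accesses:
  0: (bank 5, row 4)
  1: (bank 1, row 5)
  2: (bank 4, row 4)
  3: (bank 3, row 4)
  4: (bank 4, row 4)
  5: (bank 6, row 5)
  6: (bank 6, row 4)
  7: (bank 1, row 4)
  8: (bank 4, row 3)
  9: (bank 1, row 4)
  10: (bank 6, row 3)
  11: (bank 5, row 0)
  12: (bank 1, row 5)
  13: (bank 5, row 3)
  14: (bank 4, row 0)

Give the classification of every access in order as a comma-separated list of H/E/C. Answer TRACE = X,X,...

TRACE = H,H,E,E,H,C,C,C,C,H,C,C,C,C,C

step 0: bank5 4->4 [HIT]
step 1: bank1 5->5 [HIT]
step 2: bank4 None->4 [EMPTY]
step 3: bank3 None->4 [EMPTY]
step 4: bank4 4->4 [HIT]
step 5: bank6 0->5 [CONFLICT]
step 6: bank6 5->4 [CONFLICT]
step 7: bank1 5->4 [CONFLICT]
step 8: bank4 4->3 [CONFLICT]
step 9: bank1 4->4 [HIT]
step 10: bank6 4->3 [CONFLICT]
step 11: bank5 4->0 [CONFLICT]
step 12: bank1 4->5 [CONFLICT]
step 13: bank5 0->3 [CONFLICT]
step 14: bank4 3->0 [CONFLICT]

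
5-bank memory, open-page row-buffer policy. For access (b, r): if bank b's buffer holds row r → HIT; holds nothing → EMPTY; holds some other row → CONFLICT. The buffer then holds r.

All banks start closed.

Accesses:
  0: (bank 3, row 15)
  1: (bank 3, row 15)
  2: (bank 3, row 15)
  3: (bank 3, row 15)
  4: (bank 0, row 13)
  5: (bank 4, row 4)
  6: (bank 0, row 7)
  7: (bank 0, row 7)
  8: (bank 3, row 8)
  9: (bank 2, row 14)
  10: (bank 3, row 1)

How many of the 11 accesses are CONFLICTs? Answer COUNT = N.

COUNT = 3

  [0] b3 r15: no row ⇒ E
  [1] b3 r15: had r15 ⇒ H
  [2] b3 r15: had r15 ⇒ H
  [3] b3 r15: had r15 ⇒ H
  [4] b0 r13: no row ⇒ E
  [5] b4 r4: no row ⇒ E
  [6] b0 r7: had r13 ⇒ C
  [7] b0 r7: had r7 ⇒ H
  [8] b3 r8: had r15 ⇒ C
  [9] b2 r14: no row ⇒ E
  [10] b3 r1: had r8 ⇒ C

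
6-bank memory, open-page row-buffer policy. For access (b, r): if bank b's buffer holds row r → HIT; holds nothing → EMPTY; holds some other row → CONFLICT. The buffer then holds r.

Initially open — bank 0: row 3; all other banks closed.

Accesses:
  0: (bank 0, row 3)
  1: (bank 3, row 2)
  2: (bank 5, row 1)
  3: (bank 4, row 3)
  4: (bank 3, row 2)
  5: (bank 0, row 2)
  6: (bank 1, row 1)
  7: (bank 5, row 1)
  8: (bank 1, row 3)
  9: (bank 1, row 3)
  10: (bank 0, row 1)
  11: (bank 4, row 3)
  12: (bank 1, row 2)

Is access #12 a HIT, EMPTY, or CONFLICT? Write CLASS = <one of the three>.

CLASS = CONFLICT

0: bank 0 row 3 — prev 3 → HIT
1: bank 3 row 2 — prev None → EMPTY
2: bank 5 row 1 — prev None → EMPTY
3: bank 4 row 3 — prev None → EMPTY
4: bank 3 row 2 — prev 2 → HIT
5: bank 0 row 2 — prev 3 → CONFLICT
6: bank 1 row 1 — prev None → EMPTY
7: bank 5 row 1 — prev 1 → HIT
8: bank 1 row 3 — prev 1 → CONFLICT
9: bank 1 row 3 — prev 3 → HIT
10: bank 0 row 1 — prev 2 → CONFLICT
11: bank 4 row 3 — prev 3 → HIT
12: bank 1 row 2 — prev 3 → CONFLICT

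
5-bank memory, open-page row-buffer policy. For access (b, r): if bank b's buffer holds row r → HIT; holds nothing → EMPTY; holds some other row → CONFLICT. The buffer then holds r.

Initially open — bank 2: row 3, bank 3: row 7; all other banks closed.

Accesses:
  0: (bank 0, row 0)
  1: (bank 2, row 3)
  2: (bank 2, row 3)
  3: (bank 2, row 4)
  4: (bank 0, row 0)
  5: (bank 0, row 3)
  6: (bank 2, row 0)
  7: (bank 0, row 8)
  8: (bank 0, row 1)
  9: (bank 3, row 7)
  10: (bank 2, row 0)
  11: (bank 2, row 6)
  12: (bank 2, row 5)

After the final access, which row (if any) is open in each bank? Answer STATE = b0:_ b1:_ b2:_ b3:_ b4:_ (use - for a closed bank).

STATE = b0:1 b1:- b2:5 b3:7 b4:-

  [0] b0 r0: no row ⇒ E
  [1] b2 r3: had r3 ⇒ H
  [2] b2 r3: had r3 ⇒ H
  [3] b2 r4: had r3 ⇒ C
  [4] b0 r0: had r0 ⇒ H
  [5] b0 r3: had r0 ⇒ C
  [6] b2 r0: had r4 ⇒ C
  [7] b0 r8: had r3 ⇒ C
  [8] b0 r1: had r8 ⇒ C
  [9] b3 r7: had r7 ⇒ H
  [10] b2 r0: had r0 ⇒ H
  [11] b2 r6: had r0 ⇒ C
  [12] b2 r5: had r6 ⇒ C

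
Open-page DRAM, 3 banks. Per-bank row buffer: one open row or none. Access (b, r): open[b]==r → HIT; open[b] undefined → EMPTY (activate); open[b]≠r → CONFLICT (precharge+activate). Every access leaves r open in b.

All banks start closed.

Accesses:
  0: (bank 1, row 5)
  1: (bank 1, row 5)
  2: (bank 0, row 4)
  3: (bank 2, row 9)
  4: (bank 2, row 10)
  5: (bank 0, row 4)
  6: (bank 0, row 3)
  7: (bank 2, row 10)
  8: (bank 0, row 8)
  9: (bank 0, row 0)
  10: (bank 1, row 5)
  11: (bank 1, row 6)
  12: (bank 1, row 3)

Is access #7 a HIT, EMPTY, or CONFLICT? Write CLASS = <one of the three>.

CLASS = HIT

0: bank 1 row 5 — prev None → EMPTY
1: bank 1 row 5 — prev 5 → HIT
2: bank 0 row 4 — prev None → EMPTY
3: bank 2 row 9 — prev None → EMPTY
4: bank 2 row 10 — prev 9 → CONFLICT
5: bank 0 row 4 — prev 4 → HIT
6: bank 0 row 3 — prev 4 → CONFLICT
7: bank 2 row 10 — prev 10 → HIT
8: bank 0 row 8 — prev 3 → CONFLICT
9: bank 0 row 0 — prev 8 → CONFLICT
10: bank 1 row 5 — prev 5 → HIT
11: bank 1 row 6 — prev 5 → CONFLICT
12: bank 1 row 3 — prev 6 → CONFLICT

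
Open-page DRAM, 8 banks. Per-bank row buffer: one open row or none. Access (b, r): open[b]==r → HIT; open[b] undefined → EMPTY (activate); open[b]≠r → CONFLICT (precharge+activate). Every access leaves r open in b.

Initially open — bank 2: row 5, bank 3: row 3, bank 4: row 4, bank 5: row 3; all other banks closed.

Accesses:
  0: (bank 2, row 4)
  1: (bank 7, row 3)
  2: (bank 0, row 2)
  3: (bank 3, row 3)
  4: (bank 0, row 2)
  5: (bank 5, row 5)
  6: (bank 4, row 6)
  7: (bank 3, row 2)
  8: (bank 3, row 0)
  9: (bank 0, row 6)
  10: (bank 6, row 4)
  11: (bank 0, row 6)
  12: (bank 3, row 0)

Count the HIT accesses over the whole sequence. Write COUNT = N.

COUNT = 4

#0 (2,4) C  (was 5)
#1 (7,3) E
#2 (0,2) E
#3 (3,3) H  (was 3)
#4 (0,2) H  (was 2)
#5 (5,5) C  (was 3)
#6 (4,6) C  (was 4)
#7 (3,2) C  (was 3)
#8 (3,0) C  (was 2)
#9 (0,6) C  (was 2)
#10 (6,4) E
#11 (0,6) H  (was 6)
#12 (3,0) H  (was 0)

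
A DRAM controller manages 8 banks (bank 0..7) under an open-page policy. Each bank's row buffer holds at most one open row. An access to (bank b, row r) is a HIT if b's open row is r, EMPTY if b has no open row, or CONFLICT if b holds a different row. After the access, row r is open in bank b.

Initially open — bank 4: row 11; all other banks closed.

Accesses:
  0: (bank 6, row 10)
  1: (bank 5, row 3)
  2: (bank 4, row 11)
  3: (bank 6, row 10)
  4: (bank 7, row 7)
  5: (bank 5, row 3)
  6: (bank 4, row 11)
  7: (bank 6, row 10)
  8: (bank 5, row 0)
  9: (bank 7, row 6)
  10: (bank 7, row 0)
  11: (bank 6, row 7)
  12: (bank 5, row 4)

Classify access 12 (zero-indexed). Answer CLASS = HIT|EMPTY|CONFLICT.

CLASS = CONFLICT

0: bank 6 row 10 — prev None → EMPTY
1: bank 5 row 3 — prev None → EMPTY
2: bank 4 row 11 — prev 11 → HIT
3: bank 6 row 10 — prev 10 → HIT
4: bank 7 row 7 — prev None → EMPTY
5: bank 5 row 3 — prev 3 → HIT
6: bank 4 row 11 — prev 11 → HIT
7: bank 6 row 10 — prev 10 → HIT
8: bank 5 row 0 — prev 3 → CONFLICT
9: bank 7 row 6 — prev 7 → CONFLICT
10: bank 7 row 0 — prev 6 → CONFLICT
11: bank 6 row 7 — prev 10 → CONFLICT
12: bank 5 row 4 — prev 0 → CONFLICT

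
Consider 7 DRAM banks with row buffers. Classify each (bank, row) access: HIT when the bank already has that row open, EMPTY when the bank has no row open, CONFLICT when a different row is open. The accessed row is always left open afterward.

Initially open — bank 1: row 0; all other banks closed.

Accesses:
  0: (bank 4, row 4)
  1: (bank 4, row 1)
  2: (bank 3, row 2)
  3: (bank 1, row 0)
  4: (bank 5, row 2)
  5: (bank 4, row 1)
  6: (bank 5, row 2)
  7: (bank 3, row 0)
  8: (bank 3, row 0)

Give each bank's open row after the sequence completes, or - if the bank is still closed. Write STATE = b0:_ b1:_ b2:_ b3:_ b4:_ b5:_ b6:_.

STATE = b0:- b1:0 b2:- b3:0 b4:1 b5:2 b6:-

step 0: bank4 None->4 [EMPTY]
step 1: bank4 4->1 [CONFLICT]
step 2: bank3 None->2 [EMPTY]
step 3: bank1 0->0 [HIT]
step 4: bank5 None->2 [EMPTY]
step 5: bank4 1->1 [HIT]
step 6: bank5 2->2 [HIT]
step 7: bank3 2->0 [CONFLICT]
step 8: bank3 0->0 [HIT]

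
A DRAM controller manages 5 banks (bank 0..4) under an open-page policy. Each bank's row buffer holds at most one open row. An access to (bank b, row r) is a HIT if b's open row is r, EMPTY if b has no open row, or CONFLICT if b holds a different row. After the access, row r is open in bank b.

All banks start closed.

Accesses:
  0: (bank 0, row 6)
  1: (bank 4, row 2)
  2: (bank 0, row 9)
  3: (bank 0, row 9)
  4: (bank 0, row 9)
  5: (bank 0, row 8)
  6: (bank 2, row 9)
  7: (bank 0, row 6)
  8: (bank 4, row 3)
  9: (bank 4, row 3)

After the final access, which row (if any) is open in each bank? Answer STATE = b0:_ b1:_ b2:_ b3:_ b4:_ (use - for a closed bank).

#0 (0,6) E
#1 (4,2) E
#2 (0,9) C  (was 6)
#3 (0,9) H  (was 9)
#4 (0,9) H  (was 9)
#5 (0,8) C  (was 9)
#6 (2,9) E
#7 (0,6) C  (was 8)
#8 (4,3) C  (was 2)
#9 (4,3) H  (was 3)

STATE = b0:6 b1:- b2:9 b3:- b4:3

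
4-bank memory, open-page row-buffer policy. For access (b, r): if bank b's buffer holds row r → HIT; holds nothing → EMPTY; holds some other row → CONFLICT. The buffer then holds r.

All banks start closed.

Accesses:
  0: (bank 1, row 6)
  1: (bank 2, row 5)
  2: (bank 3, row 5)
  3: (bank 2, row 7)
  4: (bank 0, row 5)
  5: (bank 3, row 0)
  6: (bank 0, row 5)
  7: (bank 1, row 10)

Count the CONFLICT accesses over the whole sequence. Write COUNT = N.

step 0: bank1 None->6 [EMPTY]
step 1: bank2 None->5 [EMPTY]
step 2: bank3 None->5 [EMPTY]
step 3: bank2 5->7 [CONFLICT]
step 4: bank0 None->5 [EMPTY]
step 5: bank3 5->0 [CONFLICT]
step 6: bank0 5->5 [HIT]
step 7: bank1 6->10 [CONFLICT]

COUNT = 3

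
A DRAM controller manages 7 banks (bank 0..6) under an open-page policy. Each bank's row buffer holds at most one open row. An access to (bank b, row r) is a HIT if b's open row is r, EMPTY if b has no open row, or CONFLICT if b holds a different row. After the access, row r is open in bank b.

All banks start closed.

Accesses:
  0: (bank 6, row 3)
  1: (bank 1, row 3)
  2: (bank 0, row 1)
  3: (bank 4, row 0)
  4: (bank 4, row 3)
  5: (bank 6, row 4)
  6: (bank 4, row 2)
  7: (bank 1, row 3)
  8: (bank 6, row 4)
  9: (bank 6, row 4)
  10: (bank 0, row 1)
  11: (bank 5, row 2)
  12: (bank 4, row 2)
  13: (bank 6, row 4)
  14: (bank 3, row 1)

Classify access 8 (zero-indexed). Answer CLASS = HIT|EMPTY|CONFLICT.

  [0] b6 r3: no row ⇒ E
  [1] b1 r3: no row ⇒ E
  [2] b0 r1: no row ⇒ E
  [3] b4 r0: no row ⇒ E
  [4] b4 r3: had r0 ⇒ C
  [5] b6 r4: had r3 ⇒ C
  [6] b4 r2: had r3 ⇒ C
  [7] b1 r3: had r3 ⇒ H
  [8] b6 r4: had r4 ⇒ H
  [9] b6 r4: had r4 ⇒ H
  [10] b0 r1: had r1 ⇒ H
  [11] b5 r2: no row ⇒ E
  [12] b4 r2: had r2 ⇒ H
  [13] b6 r4: had r4 ⇒ H
  [14] b3 r1: no row ⇒ E

CLASS = HIT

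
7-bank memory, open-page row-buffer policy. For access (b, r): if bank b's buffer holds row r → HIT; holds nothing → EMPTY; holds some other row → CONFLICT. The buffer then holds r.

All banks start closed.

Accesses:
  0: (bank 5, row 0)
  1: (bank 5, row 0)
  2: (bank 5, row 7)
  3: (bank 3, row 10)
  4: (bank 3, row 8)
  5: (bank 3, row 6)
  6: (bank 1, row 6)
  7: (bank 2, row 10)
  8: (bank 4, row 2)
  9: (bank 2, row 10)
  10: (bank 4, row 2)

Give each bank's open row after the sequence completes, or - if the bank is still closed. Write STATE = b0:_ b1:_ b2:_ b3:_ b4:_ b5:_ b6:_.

#0 (5,0) E
#1 (5,0) H  (was 0)
#2 (5,7) C  (was 0)
#3 (3,10) E
#4 (3,8) C  (was 10)
#5 (3,6) C  (was 8)
#6 (1,6) E
#7 (2,10) E
#8 (4,2) E
#9 (2,10) H  (was 10)
#10 (4,2) H  (was 2)

STATE = b0:- b1:6 b2:10 b3:6 b4:2 b5:7 b6:-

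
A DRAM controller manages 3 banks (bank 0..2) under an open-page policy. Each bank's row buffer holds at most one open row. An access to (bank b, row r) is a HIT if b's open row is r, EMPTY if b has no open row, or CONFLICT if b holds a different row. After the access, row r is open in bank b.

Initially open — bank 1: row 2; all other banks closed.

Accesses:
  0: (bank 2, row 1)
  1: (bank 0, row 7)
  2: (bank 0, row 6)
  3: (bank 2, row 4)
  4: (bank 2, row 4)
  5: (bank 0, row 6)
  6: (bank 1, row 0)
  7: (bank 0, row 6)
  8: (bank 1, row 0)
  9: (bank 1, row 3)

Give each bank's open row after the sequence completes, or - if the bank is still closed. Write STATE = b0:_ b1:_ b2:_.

step 0: bank2 None->1 [EMPTY]
step 1: bank0 None->7 [EMPTY]
step 2: bank0 7->6 [CONFLICT]
step 3: bank2 1->4 [CONFLICT]
step 4: bank2 4->4 [HIT]
step 5: bank0 6->6 [HIT]
step 6: bank1 2->0 [CONFLICT]
step 7: bank0 6->6 [HIT]
step 8: bank1 0->0 [HIT]
step 9: bank1 0->3 [CONFLICT]

STATE = b0:6 b1:3 b2:4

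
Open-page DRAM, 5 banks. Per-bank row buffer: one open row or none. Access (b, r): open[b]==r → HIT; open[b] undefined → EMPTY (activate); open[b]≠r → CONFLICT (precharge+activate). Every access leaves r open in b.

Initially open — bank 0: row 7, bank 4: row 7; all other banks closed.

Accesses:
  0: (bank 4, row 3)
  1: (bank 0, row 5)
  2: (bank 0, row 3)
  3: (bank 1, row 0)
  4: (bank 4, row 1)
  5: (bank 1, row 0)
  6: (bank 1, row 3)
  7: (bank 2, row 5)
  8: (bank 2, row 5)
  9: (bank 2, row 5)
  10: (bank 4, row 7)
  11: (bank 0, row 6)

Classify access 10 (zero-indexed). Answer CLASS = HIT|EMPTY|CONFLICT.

  [0] b4 r3: had r7 ⇒ C
  [1] b0 r5: had r7 ⇒ C
  [2] b0 r3: had r5 ⇒ C
  [3] b1 r0: no row ⇒ E
  [4] b4 r1: had r3 ⇒ C
  [5] b1 r0: had r0 ⇒ H
  [6] b1 r3: had r0 ⇒ C
  [7] b2 r5: no row ⇒ E
  [8] b2 r5: had r5 ⇒ H
  [9] b2 r5: had r5 ⇒ H
  [10] b4 r7: had r1 ⇒ C
  [11] b0 r6: had r3 ⇒ C

CLASS = CONFLICT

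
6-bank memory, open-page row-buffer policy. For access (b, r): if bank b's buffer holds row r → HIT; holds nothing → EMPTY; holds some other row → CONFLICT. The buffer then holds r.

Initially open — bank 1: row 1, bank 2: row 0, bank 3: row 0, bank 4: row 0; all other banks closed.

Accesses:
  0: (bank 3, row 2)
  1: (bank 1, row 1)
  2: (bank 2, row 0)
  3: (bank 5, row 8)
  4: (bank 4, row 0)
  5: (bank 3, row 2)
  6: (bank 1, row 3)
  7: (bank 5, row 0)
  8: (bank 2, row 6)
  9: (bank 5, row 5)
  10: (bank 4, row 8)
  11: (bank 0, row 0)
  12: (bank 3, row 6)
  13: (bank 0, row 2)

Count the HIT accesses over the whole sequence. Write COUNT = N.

0: bank 3 row 2 — prev 0 → CONFLICT
1: bank 1 row 1 — prev 1 → HIT
2: bank 2 row 0 — prev 0 → HIT
3: bank 5 row 8 — prev None → EMPTY
4: bank 4 row 0 — prev 0 → HIT
5: bank 3 row 2 — prev 2 → HIT
6: bank 1 row 3 — prev 1 → CONFLICT
7: bank 5 row 0 — prev 8 → CONFLICT
8: bank 2 row 6 — prev 0 → CONFLICT
9: bank 5 row 5 — prev 0 → CONFLICT
10: bank 4 row 8 — prev 0 → CONFLICT
11: bank 0 row 0 — prev None → EMPTY
12: bank 3 row 6 — prev 2 → CONFLICT
13: bank 0 row 2 — prev 0 → CONFLICT

COUNT = 4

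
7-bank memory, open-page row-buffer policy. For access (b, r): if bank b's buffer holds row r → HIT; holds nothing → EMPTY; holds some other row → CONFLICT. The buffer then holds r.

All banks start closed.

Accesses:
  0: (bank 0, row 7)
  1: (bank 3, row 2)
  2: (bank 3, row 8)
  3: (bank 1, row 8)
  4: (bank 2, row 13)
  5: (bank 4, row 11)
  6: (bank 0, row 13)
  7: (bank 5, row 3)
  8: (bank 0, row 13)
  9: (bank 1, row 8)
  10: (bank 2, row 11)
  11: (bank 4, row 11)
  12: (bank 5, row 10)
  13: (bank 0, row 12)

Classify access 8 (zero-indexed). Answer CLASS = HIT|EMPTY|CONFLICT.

0: bank 0 row 7 — prev None → EMPTY
1: bank 3 row 2 — prev None → EMPTY
2: bank 3 row 8 — prev 2 → CONFLICT
3: bank 1 row 8 — prev None → EMPTY
4: bank 2 row 13 — prev None → EMPTY
5: bank 4 row 11 — prev None → EMPTY
6: bank 0 row 13 — prev 7 → CONFLICT
7: bank 5 row 3 — prev None → EMPTY
8: bank 0 row 13 — prev 13 → HIT
9: bank 1 row 8 — prev 8 → HIT
10: bank 2 row 11 — prev 13 → CONFLICT
11: bank 4 row 11 — prev 11 → HIT
12: bank 5 row 10 — prev 3 → CONFLICT
13: bank 0 row 12 — prev 13 → CONFLICT

CLASS = HIT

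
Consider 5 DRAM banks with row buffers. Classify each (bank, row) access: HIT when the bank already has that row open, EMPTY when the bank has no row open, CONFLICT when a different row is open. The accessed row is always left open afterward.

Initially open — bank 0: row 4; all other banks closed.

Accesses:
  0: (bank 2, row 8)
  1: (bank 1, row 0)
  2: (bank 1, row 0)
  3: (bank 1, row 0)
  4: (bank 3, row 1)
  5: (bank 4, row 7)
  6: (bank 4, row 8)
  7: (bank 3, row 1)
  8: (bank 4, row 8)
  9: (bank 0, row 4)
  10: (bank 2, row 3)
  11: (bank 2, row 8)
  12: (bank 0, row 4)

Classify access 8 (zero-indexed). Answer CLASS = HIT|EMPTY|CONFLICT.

#0 (2,8) E
#1 (1,0) E
#2 (1,0) H  (was 0)
#3 (1,0) H  (was 0)
#4 (3,1) E
#5 (4,7) E
#6 (4,8) C  (was 7)
#7 (3,1) H  (was 1)
#8 (4,8) H  (was 8)
#9 (0,4) H  (was 4)
#10 (2,3) C  (was 8)
#11 (2,8) C  (was 3)
#12 (0,4) H  (was 4)

CLASS = HIT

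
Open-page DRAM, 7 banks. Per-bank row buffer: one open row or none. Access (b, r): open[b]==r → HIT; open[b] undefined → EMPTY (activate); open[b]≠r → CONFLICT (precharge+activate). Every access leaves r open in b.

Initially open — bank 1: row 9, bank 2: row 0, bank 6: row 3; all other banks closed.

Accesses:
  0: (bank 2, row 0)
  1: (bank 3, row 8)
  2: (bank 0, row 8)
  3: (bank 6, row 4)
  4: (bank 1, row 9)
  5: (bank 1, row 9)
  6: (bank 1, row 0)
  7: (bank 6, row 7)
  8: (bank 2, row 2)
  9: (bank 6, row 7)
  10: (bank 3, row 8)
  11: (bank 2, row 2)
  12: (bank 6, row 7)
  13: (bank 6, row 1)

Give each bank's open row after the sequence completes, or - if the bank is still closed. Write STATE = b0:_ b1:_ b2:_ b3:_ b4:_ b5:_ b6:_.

STATE = b0:8 b1:0 b2:2 b3:8 b4:- b5:- b6:1

  [0] b2 r0: had r0 ⇒ H
  [1] b3 r8: no row ⇒ E
  [2] b0 r8: no row ⇒ E
  [3] b6 r4: had r3 ⇒ C
  [4] b1 r9: had r9 ⇒ H
  [5] b1 r9: had r9 ⇒ H
  [6] b1 r0: had r9 ⇒ C
  [7] b6 r7: had r4 ⇒ C
  [8] b2 r2: had r0 ⇒ C
  [9] b6 r7: had r7 ⇒ H
  [10] b3 r8: had r8 ⇒ H
  [11] b2 r2: had r2 ⇒ H
  [12] b6 r7: had r7 ⇒ H
  [13] b6 r1: had r7 ⇒ C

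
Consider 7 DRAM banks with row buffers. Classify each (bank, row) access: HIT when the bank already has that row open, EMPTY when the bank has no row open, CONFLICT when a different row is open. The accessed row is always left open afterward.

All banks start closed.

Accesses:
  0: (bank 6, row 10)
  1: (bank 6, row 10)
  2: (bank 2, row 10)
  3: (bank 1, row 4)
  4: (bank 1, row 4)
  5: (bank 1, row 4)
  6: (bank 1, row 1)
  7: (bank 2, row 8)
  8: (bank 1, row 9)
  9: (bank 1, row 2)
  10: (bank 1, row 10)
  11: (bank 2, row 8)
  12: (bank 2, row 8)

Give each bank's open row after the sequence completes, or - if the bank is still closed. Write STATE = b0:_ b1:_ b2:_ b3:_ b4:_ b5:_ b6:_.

STATE = b0:- b1:10 b2:8 b3:- b4:- b5:- b6:10

  [0] b6 r10: no row ⇒ E
  [1] b6 r10: had r10 ⇒ H
  [2] b2 r10: no row ⇒ E
  [3] b1 r4: no row ⇒ E
  [4] b1 r4: had r4 ⇒ H
  [5] b1 r4: had r4 ⇒ H
  [6] b1 r1: had r4 ⇒ C
  [7] b2 r8: had r10 ⇒ C
  [8] b1 r9: had r1 ⇒ C
  [9] b1 r2: had r9 ⇒ C
  [10] b1 r10: had r2 ⇒ C
  [11] b2 r8: had r8 ⇒ H
  [12] b2 r8: had r8 ⇒ H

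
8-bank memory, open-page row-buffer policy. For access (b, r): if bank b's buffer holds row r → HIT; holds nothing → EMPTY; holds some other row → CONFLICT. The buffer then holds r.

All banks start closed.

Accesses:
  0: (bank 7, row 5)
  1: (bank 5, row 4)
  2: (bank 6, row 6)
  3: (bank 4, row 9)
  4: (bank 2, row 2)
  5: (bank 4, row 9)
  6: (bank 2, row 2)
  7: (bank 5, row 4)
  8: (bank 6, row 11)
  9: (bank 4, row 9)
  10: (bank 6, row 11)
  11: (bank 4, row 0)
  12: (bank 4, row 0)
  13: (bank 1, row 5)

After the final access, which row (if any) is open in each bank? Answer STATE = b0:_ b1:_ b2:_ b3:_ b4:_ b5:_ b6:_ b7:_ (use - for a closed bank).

STATE = b0:- b1:5 b2:2 b3:- b4:0 b5:4 b6:11 b7:5

  [0] b7 r5: no row ⇒ E
  [1] b5 r4: no row ⇒ E
  [2] b6 r6: no row ⇒ E
  [3] b4 r9: no row ⇒ E
  [4] b2 r2: no row ⇒ E
  [5] b4 r9: had r9 ⇒ H
  [6] b2 r2: had r2 ⇒ H
  [7] b5 r4: had r4 ⇒ H
  [8] b6 r11: had r6 ⇒ C
  [9] b4 r9: had r9 ⇒ H
  [10] b6 r11: had r11 ⇒ H
  [11] b4 r0: had r9 ⇒ C
  [12] b4 r0: had r0 ⇒ H
  [13] b1 r5: no row ⇒ E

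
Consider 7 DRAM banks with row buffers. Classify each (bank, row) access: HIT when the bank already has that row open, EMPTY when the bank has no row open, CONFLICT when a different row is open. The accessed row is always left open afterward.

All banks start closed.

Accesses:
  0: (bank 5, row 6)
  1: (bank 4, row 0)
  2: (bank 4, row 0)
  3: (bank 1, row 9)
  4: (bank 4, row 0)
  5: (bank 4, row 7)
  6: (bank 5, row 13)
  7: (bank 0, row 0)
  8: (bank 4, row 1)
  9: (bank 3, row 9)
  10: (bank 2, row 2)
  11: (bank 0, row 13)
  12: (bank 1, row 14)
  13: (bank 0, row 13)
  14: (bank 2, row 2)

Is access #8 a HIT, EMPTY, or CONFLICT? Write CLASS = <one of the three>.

CLASS = CONFLICT

0: bank 5 row 6 — prev None → EMPTY
1: bank 4 row 0 — prev None → EMPTY
2: bank 4 row 0 — prev 0 → HIT
3: bank 1 row 9 — prev None → EMPTY
4: bank 4 row 0 — prev 0 → HIT
5: bank 4 row 7 — prev 0 → CONFLICT
6: bank 5 row 13 — prev 6 → CONFLICT
7: bank 0 row 0 — prev None → EMPTY
8: bank 4 row 1 — prev 7 → CONFLICT
9: bank 3 row 9 — prev None → EMPTY
10: bank 2 row 2 — prev None → EMPTY
11: bank 0 row 13 — prev 0 → CONFLICT
12: bank 1 row 14 — prev 9 → CONFLICT
13: bank 0 row 13 — prev 13 → HIT
14: bank 2 row 2 — prev 2 → HIT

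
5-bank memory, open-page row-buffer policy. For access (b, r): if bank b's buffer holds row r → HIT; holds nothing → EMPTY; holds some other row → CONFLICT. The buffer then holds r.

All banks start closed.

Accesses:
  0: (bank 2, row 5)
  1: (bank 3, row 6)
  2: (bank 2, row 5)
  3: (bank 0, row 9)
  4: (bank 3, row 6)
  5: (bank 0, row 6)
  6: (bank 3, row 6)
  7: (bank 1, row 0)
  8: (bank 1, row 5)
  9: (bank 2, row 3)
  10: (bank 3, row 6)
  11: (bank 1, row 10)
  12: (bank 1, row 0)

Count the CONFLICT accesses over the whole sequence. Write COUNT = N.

COUNT = 5

0: bank 2 row 5 — prev None → EMPTY
1: bank 3 row 6 — prev None → EMPTY
2: bank 2 row 5 — prev 5 → HIT
3: bank 0 row 9 — prev None → EMPTY
4: bank 3 row 6 — prev 6 → HIT
5: bank 0 row 6 — prev 9 → CONFLICT
6: bank 3 row 6 — prev 6 → HIT
7: bank 1 row 0 — prev None → EMPTY
8: bank 1 row 5 — prev 0 → CONFLICT
9: bank 2 row 3 — prev 5 → CONFLICT
10: bank 3 row 6 — prev 6 → HIT
11: bank 1 row 10 — prev 5 → CONFLICT
12: bank 1 row 0 — prev 10 → CONFLICT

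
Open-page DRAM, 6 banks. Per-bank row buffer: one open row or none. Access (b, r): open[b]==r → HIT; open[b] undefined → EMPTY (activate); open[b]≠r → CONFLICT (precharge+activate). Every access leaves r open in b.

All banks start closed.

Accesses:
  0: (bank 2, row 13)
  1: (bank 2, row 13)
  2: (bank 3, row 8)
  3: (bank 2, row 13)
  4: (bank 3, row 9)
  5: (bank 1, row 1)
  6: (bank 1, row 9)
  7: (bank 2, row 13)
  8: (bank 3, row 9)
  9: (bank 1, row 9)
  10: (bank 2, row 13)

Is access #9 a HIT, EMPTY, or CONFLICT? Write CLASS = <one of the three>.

CLASS = HIT

0: bank 2 row 13 — prev None → EMPTY
1: bank 2 row 13 — prev 13 → HIT
2: bank 3 row 8 — prev None → EMPTY
3: bank 2 row 13 — prev 13 → HIT
4: bank 3 row 9 — prev 8 → CONFLICT
5: bank 1 row 1 — prev None → EMPTY
6: bank 1 row 9 — prev 1 → CONFLICT
7: bank 2 row 13 — prev 13 → HIT
8: bank 3 row 9 — prev 9 → HIT
9: bank 1 row 9 — prev 9 → HIT
10: bank 2 row 13 — prev 13 → HIT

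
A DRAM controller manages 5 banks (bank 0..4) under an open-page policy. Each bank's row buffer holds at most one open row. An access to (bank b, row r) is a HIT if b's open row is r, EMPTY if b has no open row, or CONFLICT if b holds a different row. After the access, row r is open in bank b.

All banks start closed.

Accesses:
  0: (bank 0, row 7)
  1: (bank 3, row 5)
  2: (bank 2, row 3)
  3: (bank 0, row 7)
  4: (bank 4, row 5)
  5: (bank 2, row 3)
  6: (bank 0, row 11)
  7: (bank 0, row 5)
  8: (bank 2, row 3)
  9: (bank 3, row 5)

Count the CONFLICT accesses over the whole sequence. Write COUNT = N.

COUNT = 2

0: bank 0 row 7 — prev None → EMPTY
1: bank 3 row 5 — prev None → EMPTY
2: bank 2 row 3 — prev None → EMPTY
3: bank 0 row 7 — prev 7 → HIT
4: bank 4 row 5 — prev None → EMPTY
5: bank 2 row 3 — prev 3 → HIT
6: bank 0 row 11 — prev 7 → CONFLICT
7: bank 0 row 5 — prev 11 → CONFLICT
8: bank 2 row 3 — prev 3 → HIT
9: bank 3 row 5 — prev 5 → HIT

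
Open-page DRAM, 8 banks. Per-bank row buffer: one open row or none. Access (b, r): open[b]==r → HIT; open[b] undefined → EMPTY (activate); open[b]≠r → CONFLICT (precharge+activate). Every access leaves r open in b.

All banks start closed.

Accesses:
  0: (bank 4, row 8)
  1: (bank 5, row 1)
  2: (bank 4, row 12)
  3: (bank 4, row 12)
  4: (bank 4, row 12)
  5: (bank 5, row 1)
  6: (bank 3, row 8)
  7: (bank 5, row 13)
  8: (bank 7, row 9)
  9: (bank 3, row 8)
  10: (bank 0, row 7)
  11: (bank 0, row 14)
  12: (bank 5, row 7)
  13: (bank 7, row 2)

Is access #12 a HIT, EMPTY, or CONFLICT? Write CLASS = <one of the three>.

CLASS = CONFLICT

  [0] b4 r8: no row ⇒ E
  [1] b5 r1: no row ⇒ E
  [2] b4 r12: had r8 ⇒ C
  [3] b4 r12: had r12 ⇒ H
  [4] b4 r12: had r12 ⇒ H
  [5] b5 r1: had r1 ⇒ H
  [6] b3 r8: no row ⇒ E
  [7] b5 r13: had r1 ⇒ C
  [8] b7 r9: no row ⇒ E
  [9] b3 r8: had r8 ⇒ H
  [10] b0 r7: no row ⇒ E
  [11] b0 r14: had r7 ⇒ C
  [12] b5 r7: had r13 ⇒ C
  [13] b7 r2: had r9 ⇒ C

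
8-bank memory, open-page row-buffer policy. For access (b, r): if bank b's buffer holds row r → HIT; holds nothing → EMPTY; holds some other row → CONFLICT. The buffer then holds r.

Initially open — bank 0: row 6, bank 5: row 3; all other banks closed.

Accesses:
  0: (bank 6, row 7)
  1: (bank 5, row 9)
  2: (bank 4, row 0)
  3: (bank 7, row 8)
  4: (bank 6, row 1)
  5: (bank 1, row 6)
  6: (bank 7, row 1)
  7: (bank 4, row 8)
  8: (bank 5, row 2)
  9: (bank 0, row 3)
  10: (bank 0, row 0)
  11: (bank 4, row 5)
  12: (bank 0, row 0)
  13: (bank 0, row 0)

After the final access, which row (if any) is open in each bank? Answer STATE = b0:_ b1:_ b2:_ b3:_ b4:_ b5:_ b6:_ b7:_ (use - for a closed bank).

step 0: bank6 None->7 [EMPTY]
step 1: bank5 3->9 [CONFLICT]
step 2: bank4 None->0 [EMPTY]
step 3: bank7 None->8 [EMPTY]
step 4: bank6 7->1 [CONFLICT]
step 5: bank1 None->6 [EMPTY]
step 6: bank7 8->1 [CONFLICT]
step 7: bank4 0->8 [CONFLICT]
step 8: bank5 9->2 [CONFLICT]
step 9: bank0 6->3 [CONFLICT]
step 10: bank0 3->0 [CONFLICT]
step 11: bank4 8->5 [CONFLICT]
step 12: bank0 0->0 [HIT]
step 13: bank0 0->0 [HIT]

STATE = b0:0 b1:6 b2:- b3:- b4:5 b5:2 b6:1 b7:1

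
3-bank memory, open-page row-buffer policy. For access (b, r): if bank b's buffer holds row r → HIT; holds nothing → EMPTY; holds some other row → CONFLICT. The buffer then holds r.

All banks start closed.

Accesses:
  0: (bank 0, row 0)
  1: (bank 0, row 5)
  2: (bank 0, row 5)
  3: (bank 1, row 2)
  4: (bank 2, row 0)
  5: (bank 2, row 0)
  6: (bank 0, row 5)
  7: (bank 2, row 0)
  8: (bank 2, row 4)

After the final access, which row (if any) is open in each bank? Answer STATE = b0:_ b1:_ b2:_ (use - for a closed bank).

#0 (0,0) E
#1 (0,5) C  (was 0)
#2 (0,5) H  (was 5)
#3 (1,2) E
#4 (2,0) E
#5 (2,0) H  (was 0)
#6 (0,5) H  (was 5)
#7 (2,0) H  (was 0)
#8 (2,4) C  (was 0)

STATE = b0:5 b1:2 b2:4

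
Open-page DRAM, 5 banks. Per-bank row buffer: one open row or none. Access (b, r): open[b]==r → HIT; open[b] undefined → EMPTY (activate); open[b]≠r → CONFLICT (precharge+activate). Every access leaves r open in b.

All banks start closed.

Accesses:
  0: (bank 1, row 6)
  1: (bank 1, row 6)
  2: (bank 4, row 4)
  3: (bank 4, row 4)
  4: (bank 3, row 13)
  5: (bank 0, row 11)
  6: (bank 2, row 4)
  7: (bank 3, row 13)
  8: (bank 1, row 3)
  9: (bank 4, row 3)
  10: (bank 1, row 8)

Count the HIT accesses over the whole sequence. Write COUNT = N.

COUNT = 3

step 0: bank1 None->6 [EMPTY]
step 1: bank1 6->6 [HIT]
step 2: bank4 None->4 [EMPTY]
step 3: bank4 4->4 [HIT]
step 4: bank3 None->13 [EMPTY]
step 5: bank0 None->11 [EMPTY]
step 6: bank2 None->4 [EMPTY]
step 7: bank3 13->13 [HIT]
step 8: bank1 6->3 [CONFLICT]
step 9: bank4 4->3 [CONFLICT]
step 10: bank1 3->8 [CONFLICT]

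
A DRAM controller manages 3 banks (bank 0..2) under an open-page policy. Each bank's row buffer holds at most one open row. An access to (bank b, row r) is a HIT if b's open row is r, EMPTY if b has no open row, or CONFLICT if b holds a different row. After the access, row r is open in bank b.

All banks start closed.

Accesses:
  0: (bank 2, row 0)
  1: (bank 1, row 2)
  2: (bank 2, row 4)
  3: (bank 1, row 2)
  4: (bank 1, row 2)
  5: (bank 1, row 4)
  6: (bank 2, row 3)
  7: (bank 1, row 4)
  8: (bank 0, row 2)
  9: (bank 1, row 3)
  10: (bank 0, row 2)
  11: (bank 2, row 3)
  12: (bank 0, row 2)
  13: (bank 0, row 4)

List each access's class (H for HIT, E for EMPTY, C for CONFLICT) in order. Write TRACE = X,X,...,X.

0: bank 2 row 0 — prev None → EMPTY
1: bank 1 row 2 — prev None → EMPTY
2: bank 2 row 4 — prev 0 → CONFLICT
3: bank 1 row 2 — prev 2 → HIT
4: bank 1 row 2 — prev 2 → HIT
5: bank 1 row 4 — prev 2 → CONFLICT
6: bank 2 row 3 — prev 4 → CONFLICT
7: bank 1 row 4 — prev 4 → HIT
8: bank 0 row 2 — prev None → EMPTY
9: bank 1 row 3 — prev 4 → CONFLICT
10: bank 0 row 2 — prev 2 → HIT
11: bank 2 row 3 — prev 3 → HIT
12: bank 0 row 2 — prev 2 → HIT
13: bank 0 row 4 — prev 2 → CONFLICT

TRACE = E,E,C,H,H,C,C,H,E,C,H,H,H,C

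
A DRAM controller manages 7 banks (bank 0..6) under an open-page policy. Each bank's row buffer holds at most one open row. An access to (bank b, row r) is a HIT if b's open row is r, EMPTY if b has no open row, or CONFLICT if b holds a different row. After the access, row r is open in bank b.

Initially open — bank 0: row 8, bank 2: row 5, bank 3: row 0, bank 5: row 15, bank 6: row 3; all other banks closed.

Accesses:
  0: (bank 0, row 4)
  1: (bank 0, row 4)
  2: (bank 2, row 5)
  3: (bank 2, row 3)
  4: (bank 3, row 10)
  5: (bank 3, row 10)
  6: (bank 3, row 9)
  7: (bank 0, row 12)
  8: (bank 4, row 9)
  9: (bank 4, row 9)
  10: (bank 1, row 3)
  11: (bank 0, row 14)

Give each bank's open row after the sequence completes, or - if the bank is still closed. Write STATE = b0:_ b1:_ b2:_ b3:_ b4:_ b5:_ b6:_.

step 0: bank0 8->4 [CONFLICT]
step 1: bank0 4->4 [HIT]
step 2: bank2 5->5 [HIT]
step 3: bank2 5->3 [CONFLICT]
step 4: bank3 0->10 [CONFLICT]
step 5: bank3 10->10 [HIT]
step 6: bank3 10->9 [CONFLICT]
step 7: bank0 4->12 [CONFLICT]
step 8: bank4 None->9 [EMPTY]
step 9: bank4 9->9 [HIT]
step 10: bank1 None->3 [EMPTY]
step 11: bank0 12->14 [CONFLICT]

STATE = b0:14 b1:3 b2:3 b3:9 b4:9 b5:15 b6:3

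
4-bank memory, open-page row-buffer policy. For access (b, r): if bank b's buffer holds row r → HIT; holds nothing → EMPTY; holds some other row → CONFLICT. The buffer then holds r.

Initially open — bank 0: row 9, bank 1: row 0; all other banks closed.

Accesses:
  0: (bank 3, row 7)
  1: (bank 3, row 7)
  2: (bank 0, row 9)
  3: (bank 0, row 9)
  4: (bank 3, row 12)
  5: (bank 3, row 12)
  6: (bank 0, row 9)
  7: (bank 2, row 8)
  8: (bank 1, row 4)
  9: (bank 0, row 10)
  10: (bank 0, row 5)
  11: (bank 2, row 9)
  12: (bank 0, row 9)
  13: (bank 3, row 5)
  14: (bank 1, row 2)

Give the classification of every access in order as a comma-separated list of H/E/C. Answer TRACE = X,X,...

step 0: bank3 None->7 [EMPTY]
step 1: bank3 7->7 [HIT]
step 2: bank0 9->9 [HIT]
step 3: bank0 9->9 [HIT]
step 4: bank3 7->12 [CONFLICT]
step 5: bank3 12->12 [HIT]
step 6: bank0 9->9 [HIT]
step 7: bank2 None->8 [EMPTY]
step 8: bank1 0->4 [CONFLICT]
step 9: bank0 9->10 [CONFLICT]
step 10: bank0 10->5 [CONFLICT]
step 11: bank2 8->9 [CONFLICT]
step 12: bank0 5->9 [CONFLICT]
step 13: bank3 12->5 [CONFLICT]
step 14: bank1 4->2 [CONFLICT]

TRACE = E,H,H,H,C,H,H,E,C,C,C,C,C,C,C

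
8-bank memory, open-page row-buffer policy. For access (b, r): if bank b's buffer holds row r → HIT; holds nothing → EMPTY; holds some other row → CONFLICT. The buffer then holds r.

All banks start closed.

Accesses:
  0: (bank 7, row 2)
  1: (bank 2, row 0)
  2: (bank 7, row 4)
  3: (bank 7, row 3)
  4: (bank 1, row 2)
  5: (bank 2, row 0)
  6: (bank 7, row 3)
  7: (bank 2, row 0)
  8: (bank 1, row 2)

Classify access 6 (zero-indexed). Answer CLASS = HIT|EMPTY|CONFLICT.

step 0: bank7 None->2 [EMPTY]
step 1: bank2 None->0 [EMPTY]
step 2: bank7 2->4 [CONFLICT]
step 3: bank7 4->3 [CONFLICT]
step 4: bank1 None->2 [EMPTY]
step 5: bank2 0->0 [HIT]
step 6: bank7 3->3 [HIT]
step 7: bank2 0->0 [HIT]
step 8: bank1 2->2 [HIT]

CLASS = HIT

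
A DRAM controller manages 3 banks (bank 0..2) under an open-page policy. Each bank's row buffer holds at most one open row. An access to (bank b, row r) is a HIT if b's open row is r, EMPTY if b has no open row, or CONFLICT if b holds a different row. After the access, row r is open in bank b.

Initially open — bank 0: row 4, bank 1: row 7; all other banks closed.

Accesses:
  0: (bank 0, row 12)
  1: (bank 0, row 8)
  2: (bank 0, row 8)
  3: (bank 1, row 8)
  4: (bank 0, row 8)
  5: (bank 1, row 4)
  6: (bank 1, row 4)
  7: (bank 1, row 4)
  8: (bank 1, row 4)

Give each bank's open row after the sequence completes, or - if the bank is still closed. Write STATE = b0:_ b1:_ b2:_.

step 0: bank0 4->12 [CONFLICT]
step 1: bank0 12->8 [CONFLICT]
step 2: bank0 8->8 [HIT]
step 3: bank1 7->8 [CONFLICT]
step 4: bank0 8->8 [HIT]
step 5: bank1 8->4 [CONFLICT]
step 6: bank1 4->4 [HIT]
step 7: bank1 4->4 [HIT]
step 8: bank1 4->4 [HIT]

STATE = b0:8 b1:4 b2:-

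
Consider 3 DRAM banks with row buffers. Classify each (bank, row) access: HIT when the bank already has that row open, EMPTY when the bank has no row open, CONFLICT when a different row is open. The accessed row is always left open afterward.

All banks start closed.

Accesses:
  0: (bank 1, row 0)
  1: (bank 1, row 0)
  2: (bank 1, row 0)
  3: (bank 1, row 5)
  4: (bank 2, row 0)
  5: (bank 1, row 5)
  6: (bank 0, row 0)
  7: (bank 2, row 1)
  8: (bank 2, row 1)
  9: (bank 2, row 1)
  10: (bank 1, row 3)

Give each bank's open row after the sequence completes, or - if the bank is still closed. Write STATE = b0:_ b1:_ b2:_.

#0 (1,0) E
#1 (1,0) H  (was 0)
#2 (1,0) H  (was 0)
#3 (1,5) C  (was 0)
#4 (2,0) E
#5 (1,5) H  (was 5)
#6 (0,0) E
#7 (2,1) C  (was 0)
#8 (2,1) H  (was 1)
#9 (2,1) H  (was 1)
#10 (1,3) C  (was 5)

STATE = b0:0 b1:3 b2:1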